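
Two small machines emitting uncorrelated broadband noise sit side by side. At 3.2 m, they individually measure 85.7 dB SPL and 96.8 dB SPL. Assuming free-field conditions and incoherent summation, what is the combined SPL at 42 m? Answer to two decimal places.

74.76 dB SPL

Combined at 3.2 m: 10·log₁₀(10^(85.7/10)+10^(96.8/10)) = 97.125 dB SPL.
Then apply −20·log₁₀(42/3.2) = -22.362 dB → 74.76 dB SPL.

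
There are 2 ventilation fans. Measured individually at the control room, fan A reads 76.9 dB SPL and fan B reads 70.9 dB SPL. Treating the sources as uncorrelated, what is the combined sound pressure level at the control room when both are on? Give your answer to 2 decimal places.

77.87 dB SPL

Uncorrelated sources add in intensity (power), not in dB.
L_total = 10·log₁₀(10^(76.9/10) + 10^(70.9/10)) = 10·log₁₀(61280000) = 77.87 dB SPL.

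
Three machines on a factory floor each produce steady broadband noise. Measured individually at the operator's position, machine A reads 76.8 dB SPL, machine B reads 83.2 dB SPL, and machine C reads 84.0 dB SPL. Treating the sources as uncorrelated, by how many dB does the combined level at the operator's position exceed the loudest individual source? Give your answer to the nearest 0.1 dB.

Incoherent sources sum as intensities:
L_total = 10·log₁₀(10^(76.8/10) + 10^(83.2/10) + 10^(84.0/10)) = 87.06 dB SPL.
Excess over the loudest (84.0 dB): 87.06 − 84.0 = 3.1 dB.

3.1 dB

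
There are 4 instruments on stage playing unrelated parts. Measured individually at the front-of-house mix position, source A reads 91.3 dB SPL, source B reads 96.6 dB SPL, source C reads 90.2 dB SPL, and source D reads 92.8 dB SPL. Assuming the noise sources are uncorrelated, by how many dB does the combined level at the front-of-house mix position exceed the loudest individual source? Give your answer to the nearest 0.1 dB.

Incoherent sources sum as intensities:
L_total = 10·log₁₀(10^(91.3/10) + 10^(96.6/10) + 10^(90.2/10) + 10^(92.8/10)) = 99.48 dB SPL.
Excess over the loudest (96.6 dB): 99.48 − 96.6 = 2.9 dB.

2.9 dB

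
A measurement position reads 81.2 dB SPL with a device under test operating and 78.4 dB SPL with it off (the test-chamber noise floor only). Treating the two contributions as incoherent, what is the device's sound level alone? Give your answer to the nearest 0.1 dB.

78.0 dB SPL

Background correction is a power subtraction:
L_src = 10·log₁₀(10^(81.2/10) − 10^(78.4/10)) = 10·log₁₀(62640000) = 78.0 dB SPL.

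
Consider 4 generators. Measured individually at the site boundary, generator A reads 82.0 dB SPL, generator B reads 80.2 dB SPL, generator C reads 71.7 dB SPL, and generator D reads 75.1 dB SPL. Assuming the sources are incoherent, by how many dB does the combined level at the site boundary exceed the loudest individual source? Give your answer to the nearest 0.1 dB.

Incoherent sources sum as intensities:
L_total = 10·log₁₀(10^(82.0/10) + 10^(80.2/10) + 10^(71.7/10) + 10^(75.1/10)) = 84.92 dB SPL.
Excess over the loudest (82.0 dB): 84.92 − 82.0 = 2.9 dB.

2.9 dB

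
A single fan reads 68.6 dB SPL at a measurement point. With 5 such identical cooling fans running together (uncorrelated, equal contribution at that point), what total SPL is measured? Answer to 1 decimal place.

75.6 dB SPL

5 equal incoherent sources raise the level by 10·log₁₀(5) = 6.99 dB.
L_total = 68.6 + 6.99 = 75.6 dB SPL.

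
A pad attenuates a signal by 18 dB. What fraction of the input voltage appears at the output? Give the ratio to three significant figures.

0.126

Voltage ratio = 10^(dB/20).
10^(-18/20) = 10^(-0.9000) = 0.126.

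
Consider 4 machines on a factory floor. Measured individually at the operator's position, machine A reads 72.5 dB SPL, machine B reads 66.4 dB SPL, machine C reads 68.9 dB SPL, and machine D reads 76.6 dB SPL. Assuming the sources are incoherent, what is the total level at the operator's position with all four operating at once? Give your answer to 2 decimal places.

Uncorrelated sources add in intensity (power), not in dB.
L_total = 10·log₁₀(10^(72.5/10) + 10^(66.4/10) + 10^(68.9/10) + 10^(76.6/10)) = 10·log₁₀(75620000) = 78.79 dB SPL.

78.79 dB SPL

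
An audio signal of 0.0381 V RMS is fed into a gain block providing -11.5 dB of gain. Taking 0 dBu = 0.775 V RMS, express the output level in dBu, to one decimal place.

Input level: 20·log₁₀(0.0381/0.775) = -26.17 dBu.
Output: -26.17 − 11.5 = -37.7 dBu.

-37.7 dBu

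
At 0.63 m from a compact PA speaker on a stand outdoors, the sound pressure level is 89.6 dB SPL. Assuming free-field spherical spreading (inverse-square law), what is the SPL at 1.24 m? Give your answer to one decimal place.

83.7 dB SPL

Free-field point source: level drops by 20·log₁₀ of the distance ratio.
ΔL = −20·log₁₀(1.24/0.63) = -5.88 dB, so L₂ = 89.6 + (-5.88) = 83.7 dB SPL.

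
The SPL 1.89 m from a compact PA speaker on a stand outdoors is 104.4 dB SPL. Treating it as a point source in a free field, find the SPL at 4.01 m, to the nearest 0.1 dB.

97.9 dB SPL

Free-field point source: level drops by 20·log₁₀ of the distance ratio.
ΔL = −20·log₁₀(4.01/1.89) = -6.53 dB, so L₂ = 104.4 + (-6.53) = 97.9 dB SPL.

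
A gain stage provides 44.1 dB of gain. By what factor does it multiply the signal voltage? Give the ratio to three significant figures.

Voltage ratio = 10^(dB/20).
10^(44.1/20) = 10^(2.205) = 160.

160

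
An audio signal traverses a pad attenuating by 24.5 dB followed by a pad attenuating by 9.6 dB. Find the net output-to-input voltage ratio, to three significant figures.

0.0197

Net gain = (−24.5) + (−9.6) = -34.1 dB.
Voltage ratio = 10^(-34.1/20) = 0.0197.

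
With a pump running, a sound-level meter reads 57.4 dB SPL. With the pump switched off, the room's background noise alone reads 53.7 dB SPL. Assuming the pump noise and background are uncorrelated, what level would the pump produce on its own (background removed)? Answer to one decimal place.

Background correction is a power subtraction:
L_src = 10·log₁₀(10^(57.4/10) − 10^(53.7/10)) = 10·log₁₀(315100) = 55.0 dB SPL.

55.0 dB SPL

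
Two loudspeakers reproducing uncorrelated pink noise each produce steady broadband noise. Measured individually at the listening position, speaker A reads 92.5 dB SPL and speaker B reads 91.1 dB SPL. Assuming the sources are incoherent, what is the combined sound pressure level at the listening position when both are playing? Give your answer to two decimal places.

94.87 dB SPL

Incoherent sources sum as intensities:
L_total = 10·log₁₀(10^(92.5/10) + 10^(91.1/10)) = 10·log₁₀(3067000000) = 94.87 dB SPL.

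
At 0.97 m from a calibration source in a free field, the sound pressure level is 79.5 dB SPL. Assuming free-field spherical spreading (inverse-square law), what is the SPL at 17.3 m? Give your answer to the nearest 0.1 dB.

54.5 dB SPL

For a point source in a free field, ΔL = −20·log₁₀(d₂/d₁).
ΔL = −20·log₁₀(17.3/0.97) = -25.03 dB, so L₂ = 79.5 + (-25.03) = 54.5 dB SPL.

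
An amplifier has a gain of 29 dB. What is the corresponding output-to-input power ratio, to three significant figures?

Power ratio = 10^(dB/10).
10^(29/10) = 10^(2.900) = 794.

794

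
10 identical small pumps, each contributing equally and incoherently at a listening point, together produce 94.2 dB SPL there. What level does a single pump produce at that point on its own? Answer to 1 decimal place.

84.2 dB SPL

10 equal incoherent sources add 10·log₁₀(10) = 10.00 dB over one source.
L_one = 94.2 − 10.00 = 84.2 dB SPL.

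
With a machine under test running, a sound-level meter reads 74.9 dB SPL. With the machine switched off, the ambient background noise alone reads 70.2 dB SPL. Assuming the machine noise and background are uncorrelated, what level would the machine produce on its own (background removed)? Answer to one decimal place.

Background correction is a power subtraction:
L_src = 10·log₁₀(10^(74.9/10) − 10^(70.2/10)) = 10·log₁₀(20430000) = 73.1 dB SPL.

73.1 dB SPL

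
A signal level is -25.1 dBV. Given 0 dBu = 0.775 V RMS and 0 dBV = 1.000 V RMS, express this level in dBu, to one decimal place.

The offset between the scales is 20·log₁₀(0.775/1.000) = −2.214 dB.
So dBu = -25.1 + 2.214 = -22.9 dBu.

-22.9 dBu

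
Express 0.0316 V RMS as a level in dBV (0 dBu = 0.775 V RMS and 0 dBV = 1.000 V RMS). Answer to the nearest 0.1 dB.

-30.0 dBV

dBV = 20·log₁₀(V / 1.000 V).
20·log₁₀(0.0316/1.000) = -30.0 dBV.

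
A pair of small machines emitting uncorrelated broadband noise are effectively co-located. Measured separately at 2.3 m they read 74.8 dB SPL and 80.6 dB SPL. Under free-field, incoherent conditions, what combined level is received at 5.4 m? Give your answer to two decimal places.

74.20 dB SPL

Combined at 2.3 m: 10·log₁₀(10^(74.8/10)+10^(80.6/10)) = 81.614 dB SPL.
Then apply −20·log₁₀(5.4/2.3) = -7.413 dB → 74.20 dB SPL.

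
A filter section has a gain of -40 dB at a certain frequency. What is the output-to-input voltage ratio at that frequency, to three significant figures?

Voltage ratio = 10^(dB/20).
10^(-40/20) = 10^(-2.000) = 0.0100.

0.0100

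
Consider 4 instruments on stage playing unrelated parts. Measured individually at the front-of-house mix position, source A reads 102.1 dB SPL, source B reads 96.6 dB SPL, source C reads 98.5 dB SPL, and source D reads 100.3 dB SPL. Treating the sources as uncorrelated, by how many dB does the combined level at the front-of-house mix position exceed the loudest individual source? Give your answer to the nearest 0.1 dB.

Add the sources as powers (linear), then convert back to dB:
L_total = 10·log₁₀(10^(102.1/10) + 10^(96.6/10) + 10^(98.5/10) + 10^(100.3/10)) = 105.86 dB SPL.
Excess over the loudest (102.1 dB): 105.86 − 102.1 = 3.8 dB.

3.8 dB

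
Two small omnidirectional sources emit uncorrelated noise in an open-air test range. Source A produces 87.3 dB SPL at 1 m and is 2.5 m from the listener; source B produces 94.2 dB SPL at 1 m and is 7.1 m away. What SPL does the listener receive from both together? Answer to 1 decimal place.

At the listener: L_A = 87.3 − 20·log₁₀(2.5) = 79.34 dB; L_B = 94.2 − 20·log₁₀(7.1) = 77.17 dB.
Combined: 10·log₁₀(10^(79.34/10)+10^(77.17/10)) = 81.4 dB SPL.

81.4 dB SPL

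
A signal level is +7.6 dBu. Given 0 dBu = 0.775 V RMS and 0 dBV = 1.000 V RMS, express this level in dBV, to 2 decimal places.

The offset between the scales is 20·log₁₀(0.775/1.000) = −2.214 dB.
So dBV = +7.6 − 2.214 = +5.39 dBV.

+5.39 dBV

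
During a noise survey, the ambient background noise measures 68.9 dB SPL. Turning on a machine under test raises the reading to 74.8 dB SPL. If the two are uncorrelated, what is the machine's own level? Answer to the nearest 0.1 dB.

Background correction is a power subtraction:
L_src = 10·log₁₀(10^(74.8/10) − 10^(68.9/10)) = 10·log₁₀(22440000) = 73.5 dB SPL.

73.5 dB SPL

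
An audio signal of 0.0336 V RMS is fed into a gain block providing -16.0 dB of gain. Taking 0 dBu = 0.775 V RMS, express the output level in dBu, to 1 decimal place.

-43.3 dBu

Input level: 20·log₁₀(0.0336/0.775) = -27.26 dBu.
Output: -27.26 − 16.0 = -43.3 dBu.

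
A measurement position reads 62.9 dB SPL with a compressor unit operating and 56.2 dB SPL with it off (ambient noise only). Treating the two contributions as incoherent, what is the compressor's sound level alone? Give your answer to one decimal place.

61.9 dB SPL

Remove the background by subtracting linear intensities:
L_src = 10·log₁₀(10^(62.9/10) − 10^(56.2/10)) = 10·log₁₀(1533000) = 61.9 dB SPL.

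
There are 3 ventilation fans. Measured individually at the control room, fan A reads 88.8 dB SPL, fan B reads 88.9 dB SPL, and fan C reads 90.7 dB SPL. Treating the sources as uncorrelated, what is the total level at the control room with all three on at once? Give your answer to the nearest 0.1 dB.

94.3 dB SPL

Add the sources as powers (linear), then convert back to dB:
L_total = 10·log₁₀(10^(88.8/10) + 10^(88.9/10) + 10^(90.7/10)) = 10·log₁₀(2710000000) = 94.3 dB SPL.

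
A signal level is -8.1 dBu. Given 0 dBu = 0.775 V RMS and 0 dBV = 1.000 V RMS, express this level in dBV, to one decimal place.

-10.3 dBV

The offset between the scales is 20·log₁₀(0.775/1.000) = −2.214 dB.
So dBV = -8.1 − 2.214 = -10.3 dBV.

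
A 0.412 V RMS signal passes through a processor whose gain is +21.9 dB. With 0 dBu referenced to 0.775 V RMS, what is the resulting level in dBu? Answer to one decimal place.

Input level: 20·log₁₀(0.412/0.775) = -5.49 dBu.
Output: -5.49 + 21.9 = +16.4 dBu.

+16.4 dBu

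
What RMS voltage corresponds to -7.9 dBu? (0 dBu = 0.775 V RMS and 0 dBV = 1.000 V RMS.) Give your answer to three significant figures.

V = 0.775 V × 10^(-7.9/20).
= 0.775 × 0.4027 = 0.312 V.

0.312 V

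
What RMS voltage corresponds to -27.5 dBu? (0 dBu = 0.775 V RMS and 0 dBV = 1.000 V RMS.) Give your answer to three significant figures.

0.0327 V

V = 0.775 V × 10^(-27.5/20).
= 0.775 × 0.04217 = 0.0327 V.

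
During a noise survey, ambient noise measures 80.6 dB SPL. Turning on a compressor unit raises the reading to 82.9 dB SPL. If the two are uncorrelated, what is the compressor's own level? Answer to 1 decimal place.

Remove the background by subtracting linear intensities:
L_src = 10·log₁₀(10^(82.9/10) − 10^(80.6/10)) = 10·log₁₀(80170000) = 79.0 dB SPL.

79.0 dB SPL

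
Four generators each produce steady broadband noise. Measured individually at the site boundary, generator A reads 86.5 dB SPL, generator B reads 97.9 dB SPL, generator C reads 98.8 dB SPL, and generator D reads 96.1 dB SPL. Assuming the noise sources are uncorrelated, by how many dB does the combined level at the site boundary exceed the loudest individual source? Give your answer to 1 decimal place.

3.8 dB

Uncorrelated sources add in intensity (power), not in dB.
L_total = 10·log₁₀(10^(86.5/10) + 10^(97.9/10) + 10^(98.8/10) + 10^(96.1/10)) = 102.62 dB SPL.
Excess over the loudest (98.8 dB): 102.62 − 98.8 = 3.8 dB.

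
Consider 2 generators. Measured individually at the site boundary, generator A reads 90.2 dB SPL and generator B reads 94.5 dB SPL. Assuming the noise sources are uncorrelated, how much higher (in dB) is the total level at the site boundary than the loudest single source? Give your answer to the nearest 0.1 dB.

1.4 dB

Incoherent sources sum as intensities:
L_total = 10·log₁₀(10^(90.2/10) + 10^(94.5/10)) = 95.87 dB SPL.
Excess over the loudest (94.5 dB): 95.87 − 94.5 = 1.4 dB.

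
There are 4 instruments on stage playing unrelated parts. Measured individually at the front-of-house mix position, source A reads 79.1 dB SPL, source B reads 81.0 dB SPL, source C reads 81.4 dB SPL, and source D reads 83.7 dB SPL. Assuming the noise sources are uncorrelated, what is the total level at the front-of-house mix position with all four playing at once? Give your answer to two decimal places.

87.63 dB SPL

Add the sources as powers (linear), then convert back to dB:
L_total = 10·log₁₀(10^(79.1/10) + 10^(81.0/10) + 10^(81.4/10) + 10^(83.7/10)) = 10·log₁₀(579600000) = 87.63 dB SPL.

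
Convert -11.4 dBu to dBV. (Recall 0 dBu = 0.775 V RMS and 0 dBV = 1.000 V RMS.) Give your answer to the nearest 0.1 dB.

The offset between the scales is 20·log₁₀(0.775/1.000) = −2.214 dB.
So dBV = -11.4 − 2.214 = -13.6 dBV.

-13.6 dBV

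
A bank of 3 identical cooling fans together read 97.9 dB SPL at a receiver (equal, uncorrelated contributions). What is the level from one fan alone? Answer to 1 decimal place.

93.1 dB SPL

3 equal incoherent sources add 10·log₁₀(3) = 4.77 dB over one source.
L_one = 97.9 − 4.77 = 93.1 dB SPL.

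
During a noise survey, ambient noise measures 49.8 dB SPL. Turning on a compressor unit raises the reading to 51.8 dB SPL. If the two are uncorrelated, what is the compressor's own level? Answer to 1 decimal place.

47.5 dB SPL

Background correction is a power subtraction:
L_src = 10·log₁₀(10^(51.8/10) − 10^(49.8/10)) = 10·log₁₀(55860) = 47.5 dB SPL.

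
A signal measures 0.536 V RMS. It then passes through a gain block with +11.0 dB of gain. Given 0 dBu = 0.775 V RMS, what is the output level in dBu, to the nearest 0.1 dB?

Input level: 20·log₁₀(0.536/0.775) = -3.20 dBu.
Output: -3.20 + 11.0 = +7.8 dBu.

+7.8 dBu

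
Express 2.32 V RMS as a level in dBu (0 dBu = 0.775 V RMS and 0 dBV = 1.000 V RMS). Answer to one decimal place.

+9.5 dBu

dBu = 20·log₁₀(V / 0.775 V).
20·log₁₀(2.32/0.775) = +9.5 dBu.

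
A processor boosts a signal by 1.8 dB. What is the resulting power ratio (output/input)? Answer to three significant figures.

1.51

Power ratio = 10^(dB/10).
10^(1.8/10) = 10^(0.1800) = 1.51.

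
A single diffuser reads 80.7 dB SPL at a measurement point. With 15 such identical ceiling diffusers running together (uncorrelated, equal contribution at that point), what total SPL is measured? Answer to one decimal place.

15 equal incoherent sources raise the level by 10·log₁₀(15) = 11.76 dB.
L_total = 80.7 + 11.76 = 92.5 dB SPL.

92.5 dB SPL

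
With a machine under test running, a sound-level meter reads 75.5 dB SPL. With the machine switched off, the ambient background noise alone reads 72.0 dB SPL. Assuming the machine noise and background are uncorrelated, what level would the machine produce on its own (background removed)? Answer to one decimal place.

Subtract intensities: L_src = 10·log₁₀(10^(L_total/10) − 10^(L_bg/10)).
L_src = 10·log₁₀(10^(75.5/10) − 10^(72.0/10)) = 10·log₁₀(19630000) = 72.9 dB SPL.

72.9 dB SPL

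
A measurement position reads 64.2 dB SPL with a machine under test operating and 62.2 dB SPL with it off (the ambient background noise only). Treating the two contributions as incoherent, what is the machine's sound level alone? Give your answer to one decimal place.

59.9 dB SPL

Remove the background by subtracting linear intensities:
L_src = 10·log₁₀(10^(64.2/10) − 10^(62.2/10)) = 10·log₁₀(970700) = 59.9 dB SPL.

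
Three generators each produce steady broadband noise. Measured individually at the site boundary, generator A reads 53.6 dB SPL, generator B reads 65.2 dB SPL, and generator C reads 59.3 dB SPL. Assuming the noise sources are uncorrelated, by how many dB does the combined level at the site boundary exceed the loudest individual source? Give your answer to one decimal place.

1.2 dB

Uncorrelated sources add in intensity (power), not in dB.
L_total = 10·log₁₀(10^(53.6/10) + 10^(65.2/10) + 10^(59.3/10)) = 66.43 dB SPL.
Excess over the loudest (65.2 dB): 66.43 − 65.2 = 1.2 dB.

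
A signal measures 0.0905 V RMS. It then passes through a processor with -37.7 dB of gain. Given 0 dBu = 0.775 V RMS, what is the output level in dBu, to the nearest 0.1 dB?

Input level: 20·log₁₀(0.0905/0.775) = -18.65 dBu.
Output: -18.65 − 37.7 = -56.4 dBu.

-56.4 dBu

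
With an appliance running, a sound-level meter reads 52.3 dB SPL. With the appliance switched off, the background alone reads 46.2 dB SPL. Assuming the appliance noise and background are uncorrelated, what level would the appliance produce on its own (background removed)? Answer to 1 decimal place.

51.1 dB SPL

Remove the background by subtracting linear intensities:
L_src = 10·log₁₀(10^(52.3/10) − 10^(46.2/10)) = 10·log₁₀(128100) = 51.1 dB SPL.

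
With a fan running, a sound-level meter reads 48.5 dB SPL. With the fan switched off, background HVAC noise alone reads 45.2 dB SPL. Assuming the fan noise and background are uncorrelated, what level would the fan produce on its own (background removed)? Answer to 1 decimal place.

Subtract intensities: L_src = 10·log₁₀(10^(L_total/10) − 10^(L_bg/10)).
L_src = 10·log₁₀(10^(48.5/10) − 10^(45.2/10)) = 10·log₁₀(37680) = 45.8 dB SPL.

45.8 dB SPL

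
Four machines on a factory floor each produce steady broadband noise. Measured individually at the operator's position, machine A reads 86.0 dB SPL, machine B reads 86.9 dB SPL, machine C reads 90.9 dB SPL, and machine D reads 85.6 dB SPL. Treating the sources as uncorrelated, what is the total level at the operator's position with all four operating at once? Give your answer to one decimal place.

Uncorrelated sources add in intensity (power), not in dB.
L_total = 10·log₁₀(10^(86.0/10) + 10^(86.9/10) + 10^(90.9/10) + 10^(85.6/10)) = 10·log₁₀(2481000000) = 93.9 dB SPL.

93.9 dB SPL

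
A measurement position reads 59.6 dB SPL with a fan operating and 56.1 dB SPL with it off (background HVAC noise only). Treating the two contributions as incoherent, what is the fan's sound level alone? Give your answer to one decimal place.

Background correction is a power subtraction:
L_src = 10·log₁₀(10^(59.6/10) − 10^(56.1/10)) = 10·log₁₀(504600) = 57.0 dB SPL.

57.0 dB SPL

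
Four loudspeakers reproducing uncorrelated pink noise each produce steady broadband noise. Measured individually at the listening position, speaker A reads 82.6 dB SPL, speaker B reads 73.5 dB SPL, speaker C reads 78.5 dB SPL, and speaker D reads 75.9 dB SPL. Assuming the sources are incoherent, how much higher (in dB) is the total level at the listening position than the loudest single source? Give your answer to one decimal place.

2.4 dB

Add the sources as powers (linear), then convert back to dB:
L_total = 10·log₁₀(10^(82.6/10) + 10^(73.5/10) + 10^(78.5/10) + 10^(75.9/10)) = 84.97 dB SPL.
Excess over the loudest (82.6 dB): 84.97 − 82.6 = 2.4 dB.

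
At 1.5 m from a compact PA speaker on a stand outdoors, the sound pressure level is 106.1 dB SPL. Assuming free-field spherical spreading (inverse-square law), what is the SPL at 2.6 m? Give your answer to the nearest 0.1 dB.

Inverse-square spreading gives ΔL = −20·log₁₀(d₂/d₁).
ΔL = −20·log₁₀(2.6/1.5) = -4.78 dB, so L₂ = 106.1 + (-4.78) = 101.3 dB SPL.

101.3 dB SPL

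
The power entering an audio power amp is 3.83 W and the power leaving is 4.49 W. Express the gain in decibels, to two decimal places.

0.69 dB

For a power ratio, dB = 10·log₁₀(P₂/P₁).
10·log₁₀(4.49/3.83) = 10·log₁₀(1.172) = 0.69 dB.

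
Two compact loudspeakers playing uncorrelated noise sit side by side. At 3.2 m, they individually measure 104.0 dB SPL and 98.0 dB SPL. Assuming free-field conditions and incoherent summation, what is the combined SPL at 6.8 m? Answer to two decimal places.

98.43 dB SPL

Combined at 3.2 m: 10·log₁₀(10^(104.0/10)+10^(98.0/10)) = 104.973 dB SPL.
Then apply −20·log₁₀(6.8/3.2) = -6.547 dB → 98.43 dB SPL.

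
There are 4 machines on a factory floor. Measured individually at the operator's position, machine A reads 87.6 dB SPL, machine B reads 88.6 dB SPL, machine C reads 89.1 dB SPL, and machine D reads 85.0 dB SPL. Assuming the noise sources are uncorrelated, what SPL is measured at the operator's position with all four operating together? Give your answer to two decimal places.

93.85 dB SPL

Uncorrelated sources add in intensity (power), not in dB.
L_total = 10·log₁₀(10^(87.6/10) + 10^(88.6/10) + 10^(89.1/10) + 10^(85.0/10)) = 10·log₁₀(2429000000) = 93.85 dB SPL.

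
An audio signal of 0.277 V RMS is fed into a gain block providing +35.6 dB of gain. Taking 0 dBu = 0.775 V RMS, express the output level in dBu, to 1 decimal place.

+26.7 dBu

Input level: 20·log₁₀(0.277/0.775) = -8.94 dBu.
Output: -8.94 + 35.6 = +26.7 dBu.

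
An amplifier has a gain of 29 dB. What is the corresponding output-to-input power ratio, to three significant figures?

Power ratio = 10^(dB/10).
10^(29/10) = 10^(2.900) = 794.

794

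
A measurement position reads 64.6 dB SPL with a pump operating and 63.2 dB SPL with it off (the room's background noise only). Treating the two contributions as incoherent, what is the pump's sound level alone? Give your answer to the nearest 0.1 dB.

Background correction is a power subtraction:
L_src = 10·log₁₀(10^(64.6/10) − 10^(63.2/10)) = 10·log₁₀(794700) = 59.0 dB SPL.

59.0 dB SPL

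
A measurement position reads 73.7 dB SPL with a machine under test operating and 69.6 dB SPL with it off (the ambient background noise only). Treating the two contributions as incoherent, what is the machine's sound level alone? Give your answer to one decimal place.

Background correction is a power subtraction:
L_src = 10·log₁₀(10^(73.7/10) − 10^(69.6/10)) = 10·log₁₀(14320000) = 71.6 dB SPL.

71.6 dB SPL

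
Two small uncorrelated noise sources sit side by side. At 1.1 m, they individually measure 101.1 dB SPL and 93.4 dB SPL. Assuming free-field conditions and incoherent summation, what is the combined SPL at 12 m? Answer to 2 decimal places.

Combined at 1.1 m: 10·log₁₀(10^(101.1/10)+10^(93.4/10)) = 101.781 dB SPL.
Then apply −20·log₁₀(12/1.1) = -20.756 dB → 81.03 dB SPL.

81.03 dB SPL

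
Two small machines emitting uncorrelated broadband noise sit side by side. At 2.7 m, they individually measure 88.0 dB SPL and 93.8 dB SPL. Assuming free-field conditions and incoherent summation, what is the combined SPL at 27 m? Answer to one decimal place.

Combined at 2.7 m: 10·log₁₀(10^(88.0/10)+10^(93.8/10)) = 94.81 dB SPL.
Then apply −20·log₁₀(27/2.7) = -20.00 dB → 74.8 dB SPL.

74.8 dB SPL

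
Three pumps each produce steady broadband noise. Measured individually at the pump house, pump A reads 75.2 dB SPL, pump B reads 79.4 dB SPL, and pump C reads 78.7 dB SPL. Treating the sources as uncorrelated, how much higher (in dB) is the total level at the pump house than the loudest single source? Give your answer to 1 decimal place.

3.5 dB

Uncorrelated sources add in intensity (power), not in dB.
L_total = 10·log₁₀(10^(75.2/10) + 10^(79.4/10) + 10^(78.7/10)) = 82.89 dB SPL.
Excess over the loudest (79.4 dB): 82.89 − 79.4 = 3.5 dB.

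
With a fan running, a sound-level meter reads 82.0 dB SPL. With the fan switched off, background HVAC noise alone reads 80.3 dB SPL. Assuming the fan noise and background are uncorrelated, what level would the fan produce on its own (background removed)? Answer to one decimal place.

77.1 dB SPL

Remove the background by subtracting linear intensities:
L_src = 10·log₁₀(10^(82.0/10) − 10^(80.3/10)) = 10·log₁₀(51340000) = 77.1 dB SPL.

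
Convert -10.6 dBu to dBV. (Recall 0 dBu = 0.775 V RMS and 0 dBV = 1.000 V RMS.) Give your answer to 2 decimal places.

The offset between the scales is 20·log₁₀(0.775/1.000) = −2.214 dB.
So dBV = -10.6 − 2.214 = -12.81 dBV.

-12.81 dBV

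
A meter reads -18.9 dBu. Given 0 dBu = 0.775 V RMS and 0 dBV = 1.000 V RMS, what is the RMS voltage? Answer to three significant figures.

V = 0.775 V × 10^(-18.9/20).
= 0.775 × 0.1135 = 0.0880 V.

0.0880 V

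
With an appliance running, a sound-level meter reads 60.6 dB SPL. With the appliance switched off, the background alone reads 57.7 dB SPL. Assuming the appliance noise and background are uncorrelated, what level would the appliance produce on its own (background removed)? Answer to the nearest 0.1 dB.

Subtract intensities: L_src = 10·log₁₀(10^(L_total/10) − 10^(L_bg/10)).
L_src = 10·log₁₀(10^(60.6/10) − 10^(57.7/10)) = 10·log₁₀(559300) = 57.5 dB SPL.

57.5 dB SPL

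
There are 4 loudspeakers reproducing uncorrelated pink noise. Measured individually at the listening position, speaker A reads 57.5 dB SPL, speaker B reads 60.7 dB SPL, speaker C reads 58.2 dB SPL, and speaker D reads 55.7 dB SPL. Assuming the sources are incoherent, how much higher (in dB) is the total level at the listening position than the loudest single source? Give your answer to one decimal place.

Uncorrelated sources add in intensity (power), not in dB.
L_total = 10·log₁₀(10^(57.5/10) + 10^(60.7/10) + 10^(58.2/10) + 10^(55.7/10)) = 64.42 dB SPL.
Excess over the loudest (60.7 dB): 64.42 − 60.7 = 3.7 dB.

3.7 dB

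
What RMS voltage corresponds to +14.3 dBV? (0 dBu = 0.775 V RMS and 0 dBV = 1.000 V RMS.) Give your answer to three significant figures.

V = 1.000 V × 10^(+14.3/20).
= 1.000 × 5.188 = 5.19 V.

5.19 V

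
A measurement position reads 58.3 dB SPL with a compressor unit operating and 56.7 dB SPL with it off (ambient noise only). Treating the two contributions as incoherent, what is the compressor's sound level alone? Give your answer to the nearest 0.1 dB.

Background correction is a power subtraction:
L_src = 10·log₁₀(10^(58.3/10) − 10^(56.7/10)) = 10·log₁₀(208300) = 53.2 dB SPL.

53.2 dB SPL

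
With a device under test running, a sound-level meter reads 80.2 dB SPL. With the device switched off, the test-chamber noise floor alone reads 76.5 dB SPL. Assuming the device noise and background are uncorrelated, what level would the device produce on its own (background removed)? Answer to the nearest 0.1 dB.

Background correction is a power subtraction:
L_src = 10·log₁₀(10^(80.2/10) − 10^(76.5/10)) = 10·log₁₀(60040000) = 77.8 dB SPL.

77.8 dB SPL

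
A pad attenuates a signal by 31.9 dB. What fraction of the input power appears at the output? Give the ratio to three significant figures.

Power ratio = 10^(dB/10).
10^(-31.9/10) = 10^(-3.190) = 0.000646.

0.000646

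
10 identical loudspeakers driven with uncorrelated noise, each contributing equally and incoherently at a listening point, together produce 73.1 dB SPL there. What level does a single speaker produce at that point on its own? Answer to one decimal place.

10 equal incoherent sources add 10·log₁₀(10) = 10.00 dB over one source.
L_one = 73.1 − 10.00 = 63.1 dB SPL.

63.1 dB SPL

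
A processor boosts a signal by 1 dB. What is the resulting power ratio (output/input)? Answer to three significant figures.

1.26

Power ratio = 10^(dB/10).
10^(1/10) = 10^(0.1000) = 1.26.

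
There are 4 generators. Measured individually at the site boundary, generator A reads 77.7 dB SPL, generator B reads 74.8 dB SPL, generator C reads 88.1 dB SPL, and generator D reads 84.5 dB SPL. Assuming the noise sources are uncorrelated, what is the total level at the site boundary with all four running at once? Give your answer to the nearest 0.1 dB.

90.1 dB SPL

Uncorrelated sources add in intensity (power), not in dB.
L_total = 10·log₁₀(10^(77.7/10) + 10^(74.8/10) + 10^(88.1/10) + 10^(84.5/10)) = 10·log₁₀(1017000000) = 90.1 dB SPL.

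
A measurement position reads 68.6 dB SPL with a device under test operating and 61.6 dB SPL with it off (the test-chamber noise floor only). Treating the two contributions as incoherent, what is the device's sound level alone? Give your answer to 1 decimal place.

Remove the background by subtracting linear intensities:
L_src = 10·log₁₀(10^(68.6/10) − 10^(61.6/10)) = 10·log₁₀(5799000) = 67.6 dB SPL.

67.6 dB SPL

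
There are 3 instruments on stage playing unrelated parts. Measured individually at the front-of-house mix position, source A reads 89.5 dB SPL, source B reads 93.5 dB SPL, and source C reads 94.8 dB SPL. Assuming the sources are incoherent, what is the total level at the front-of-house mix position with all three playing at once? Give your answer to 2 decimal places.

97.89 dB SPL

Uncorrelated sources add in intensity (power), not in dB.
L_total = 10·log₁₀(10^(89.5/10) + 10^(93.5/10) + 10^(94.8/10)) = 10·log₁₀(6150000000) = 97.89 dB SPL.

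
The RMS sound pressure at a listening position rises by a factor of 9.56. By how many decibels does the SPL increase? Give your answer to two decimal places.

19.61 dB

SPL change from a pressure ratio uses the 20·log₁₀ form:
20·log₁₀(9.56) = 19.61 dB.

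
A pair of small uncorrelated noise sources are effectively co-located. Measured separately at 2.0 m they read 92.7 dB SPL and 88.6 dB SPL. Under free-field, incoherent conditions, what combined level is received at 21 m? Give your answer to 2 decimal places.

73.70 dB SPL

Combined at 2.0 m: 10·log₁₀(10^(92.7/10)+10^(88.6/10)) = 94.127 dB SPL.
Then apply −20·log₁₀(21/2.0) = -20.424 dB → 73.70 dB SPL.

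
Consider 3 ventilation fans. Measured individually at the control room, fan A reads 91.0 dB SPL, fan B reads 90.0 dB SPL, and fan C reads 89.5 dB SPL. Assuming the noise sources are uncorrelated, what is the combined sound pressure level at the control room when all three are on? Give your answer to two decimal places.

94.98 dB SPL

Incoherent sources sum as intensities:
L_total = 10·log₁₀(10^(91.0/10) + 10^(90.0/10) + 10^(89.5/10)) = 10·log₁₀(3150000000) = 94.98 dB SPL.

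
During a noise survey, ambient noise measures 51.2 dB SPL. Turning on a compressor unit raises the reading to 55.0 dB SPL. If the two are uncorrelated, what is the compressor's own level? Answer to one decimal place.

52.7 dB SPL

Subtract intensities: L_src = 10·log₁₀(10^(L_total/10) − 10^(L_bg/10)).
L_src = 10·log₁₀(10^(55.0/10) − 10^(51.2/10)) = 10·log₁₀(184400) = 52.7 dB SPL.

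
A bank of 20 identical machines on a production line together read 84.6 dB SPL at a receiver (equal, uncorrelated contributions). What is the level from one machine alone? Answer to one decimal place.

20 equal incoherent sources add 10·log₁₀(20) = 13.01 dB over one source.
L_one = 84.6 − 13.01 = 71.6 dB SPL.

71.6 dB SPL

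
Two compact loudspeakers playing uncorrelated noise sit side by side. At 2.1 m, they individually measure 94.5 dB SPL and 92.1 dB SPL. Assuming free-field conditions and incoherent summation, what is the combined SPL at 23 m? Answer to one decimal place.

Combined at 2.1 m: 10·log₁₀(10^(94.5/10)+10^(92.1/10)) = 96.47 dB SPL.
Then apply −20·log₁₀(23/2.1) = -20.79 dB → 75.7 dB SPL.

75.7 dB SPL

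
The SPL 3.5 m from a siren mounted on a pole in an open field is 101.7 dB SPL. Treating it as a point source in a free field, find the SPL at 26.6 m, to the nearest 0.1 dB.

84.1 dB SPL

For a point source in a free field, ΔL = −20·log₁₀(d₂/d₁).
ΔL = −20·log₁₀(26.6/3.5) = -17.62 dB, so L₂ = 101.7 + (-17.62) = 84.1 dB SPL.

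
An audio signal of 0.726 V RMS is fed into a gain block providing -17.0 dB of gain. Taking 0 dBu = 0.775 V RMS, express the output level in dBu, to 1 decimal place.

Input level: 20·log₁₀(0.726/0.775) = -0.57 dBu.
Output: -0.57 − 17.0 = -17.6 dBu.

-17.6 dBu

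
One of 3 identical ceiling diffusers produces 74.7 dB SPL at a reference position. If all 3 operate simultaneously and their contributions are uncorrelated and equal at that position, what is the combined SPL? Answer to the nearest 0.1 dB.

3 equal incoherent sources raise the level by 10·log₁₀(3) = 4.77 dB.
L_total = 74.7 + 4.77 = 79.5 dB SPL.

79.5 dB SPL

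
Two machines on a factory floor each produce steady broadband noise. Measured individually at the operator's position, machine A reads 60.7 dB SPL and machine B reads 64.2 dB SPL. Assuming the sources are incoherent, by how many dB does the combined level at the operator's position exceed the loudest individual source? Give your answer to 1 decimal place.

Incoherent sources sum as intensities:
L_total = 10·log₁₀(10^(60.7/10) + 10^(64.2/10)) = 65.80 dB SPL.
Excess over the loudest (64.2 dB): 65.80 − 64.2 = 1.6 dB.

1.6 dB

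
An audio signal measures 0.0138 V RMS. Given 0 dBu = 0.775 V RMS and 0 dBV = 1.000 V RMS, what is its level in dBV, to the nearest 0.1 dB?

-37.2 dBV

dBV = 20·log₁₀(V / 1.000 V).
20·log₁₀(0.0138/1.000) = -37.2 dBV.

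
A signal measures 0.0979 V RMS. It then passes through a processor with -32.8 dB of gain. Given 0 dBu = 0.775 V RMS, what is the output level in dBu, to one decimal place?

-50.8 dBu

Input level: 20·log₁₀(0.0979/0.775) = -17.97 dBu.
Output: -17.97 − 32.8 = -50.8 dBu.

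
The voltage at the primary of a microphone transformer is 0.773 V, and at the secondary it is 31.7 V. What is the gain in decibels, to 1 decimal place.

32.3 dB

Voltage ratio → dB uses the 20·log₁₀ form:
20·log₁₀(31.7/0.773) = 20·log₁₀(41.01) = 32.3 dB.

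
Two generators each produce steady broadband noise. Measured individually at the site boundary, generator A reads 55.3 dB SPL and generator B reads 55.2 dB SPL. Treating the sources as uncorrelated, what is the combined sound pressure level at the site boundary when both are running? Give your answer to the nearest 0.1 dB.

Incoherent sources sum as intensities:
L_total = 10·log₁₀(10^(55.3/10) + 10^(55.2/10)) = 10·log₁₀(670000) = 58.3 dB SPL.

58.3 dB SPL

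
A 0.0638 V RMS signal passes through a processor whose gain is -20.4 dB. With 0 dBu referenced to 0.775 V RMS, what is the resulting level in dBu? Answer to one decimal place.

Input level: 20·log₁₀(0.0638/0.775) = -21.69 dBu.
Output: -21.69 − 20.4 = -42.1 dBu.

-42.1 dBu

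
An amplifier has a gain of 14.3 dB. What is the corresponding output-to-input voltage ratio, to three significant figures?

5.19

Voltage ratio = 10^(dB/20).
10^(14.3/20) = 10^(0.7150) = 5.19.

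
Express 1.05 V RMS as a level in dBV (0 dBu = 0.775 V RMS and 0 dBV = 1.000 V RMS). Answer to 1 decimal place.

dBV = 20·log₁₀(V / 1.000 V).
20·log₁₀(1.05/1.000) = +0.4 dBV.

+0.4 dBV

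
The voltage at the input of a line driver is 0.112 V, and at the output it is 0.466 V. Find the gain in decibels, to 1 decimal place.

12.4 dB

For a voltage ratio, dB = 20·log₁₀(V₂/V₁).
20·log₁₀(0.466/0.112) = 20·log₁₀(4.161) = 12.4 dB.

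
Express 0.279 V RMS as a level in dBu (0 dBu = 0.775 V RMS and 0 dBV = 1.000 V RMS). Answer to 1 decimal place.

dBu = 20·log₁₀(V / 0.775 V).
20·log₁₀(0.279/0.775) = -8.9 dBu.

-8.9 dBu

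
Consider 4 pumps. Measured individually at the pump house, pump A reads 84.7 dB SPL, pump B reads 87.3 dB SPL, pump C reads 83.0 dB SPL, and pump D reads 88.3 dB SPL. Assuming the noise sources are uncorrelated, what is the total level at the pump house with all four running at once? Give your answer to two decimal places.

Add the sources as powers (linear), then convert back to dB:
L_total = 10·log₁₀(10^(84.7/10) + 10^(87.3/10) + 10^(83.0/10) + 10^(88.3/10)) = 10·log₁₀(1708000000) = 92.32 dB SPL.

92.32 dB SPL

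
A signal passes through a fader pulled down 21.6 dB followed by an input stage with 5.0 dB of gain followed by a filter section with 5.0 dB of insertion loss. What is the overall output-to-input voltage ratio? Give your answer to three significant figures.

Net gain = (−21.6) + 5.0 + (−5.0) = -21.6 dB.
Voltage ratio = 10^(-21.6/20) = 0.0832.

0.0832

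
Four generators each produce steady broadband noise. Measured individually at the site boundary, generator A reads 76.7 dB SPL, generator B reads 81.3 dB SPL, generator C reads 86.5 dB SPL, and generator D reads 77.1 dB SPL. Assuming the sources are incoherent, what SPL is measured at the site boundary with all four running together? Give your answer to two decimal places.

Add the sources as powers (linear), then convert back to dB:
L_total = 10·log₁₀(10^(76.7/10) + 10^(81.3/10) + 10^(86.5/10) + 10^(77.1/10)) = 10·log₁₀(679600000) = 88.32 dB SPL.

88.32 dB SPL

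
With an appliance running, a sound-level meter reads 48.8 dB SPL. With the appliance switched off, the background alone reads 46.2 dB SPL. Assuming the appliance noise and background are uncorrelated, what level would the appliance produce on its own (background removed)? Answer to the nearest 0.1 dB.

Remove the background by subtracting linear intensities:
L_src = 10·log₁₀(10^(48.8/10) − 10^(46.2/10)) = 10·log₁₀(34170) = 45.3 dB SPL.

45.3 dB SPL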